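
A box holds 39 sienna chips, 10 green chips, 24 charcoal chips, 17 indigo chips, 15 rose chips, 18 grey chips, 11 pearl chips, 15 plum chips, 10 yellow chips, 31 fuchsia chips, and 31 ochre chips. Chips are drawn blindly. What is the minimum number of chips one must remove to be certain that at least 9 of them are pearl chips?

219

In the worst case for collecting pearl chips, every non-pearl chip comes out first.
There are 39 + 10 + 24 + 17 + 15 + 18 + 15 + 10 + 31 + 31 = 210 non-pearl chips altogether.
After those, each further chip must be pearl, so 210 + 9 = 219 draws guarantee 9 pearl chips.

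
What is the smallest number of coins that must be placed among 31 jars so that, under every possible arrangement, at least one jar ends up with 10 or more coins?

280

With 279 coins one could put exactly 9 in each of the 31 jars, and no jar would reach 10.
One more coin must land in a jar that already has 9, giving it 10.
So 31 × 9 + 1 = 280 coins are required.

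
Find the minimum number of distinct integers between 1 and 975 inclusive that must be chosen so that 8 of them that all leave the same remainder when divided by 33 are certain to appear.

By pigeonhole, the 33 residue classes mod 33 are the pigeonholes.
With 231 integers one could put 7 in each residue class and have no class reach 8.
The 232nd integer pushes some class to 8, so 33·7 + 1 = 232.

232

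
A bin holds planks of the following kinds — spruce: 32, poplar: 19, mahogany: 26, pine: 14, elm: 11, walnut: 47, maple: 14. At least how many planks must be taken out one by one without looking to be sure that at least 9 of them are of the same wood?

57

An adversary could hand out at most 8 planks per wood: 8 + 8 + 8 + 8 + 8 + 8 + 8 = 56 planks and still no wood has 9.
One more plank lands in a wood already at 8, so 57 draws are enough and 56 are not.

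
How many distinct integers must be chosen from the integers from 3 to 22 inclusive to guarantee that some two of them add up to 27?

12

Group the elements by complementary pair {x, 27−x}: {5,22}, {6,21}, {7,20}, …, giving 9 two-element pairs and 2 integers whose partner 27−x falls outside [3,22].
By pigeonhole, treating each of those 11 groups as a pigeonhole, one can pick one integer per group — 11 integers — with no two summing to 27.
The 12th integer lands in an occupied pair, forcing a sum of 27.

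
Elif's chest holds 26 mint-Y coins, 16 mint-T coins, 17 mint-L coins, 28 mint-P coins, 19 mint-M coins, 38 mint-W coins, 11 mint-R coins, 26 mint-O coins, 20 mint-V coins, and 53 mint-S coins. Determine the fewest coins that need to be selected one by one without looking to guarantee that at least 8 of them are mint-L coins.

In the worst case for collecting mint-L coins, every non-mint-L coin comes out first.
There are 26 + 16 + 28 + 19 + 38 + 11 + 26 + 20 + 53 = 237 non-mint-L coins altogether.
After those, each further coin must be mint-L, so 237 + 8 = 245 draws guarantee 8 mint-L coins.

245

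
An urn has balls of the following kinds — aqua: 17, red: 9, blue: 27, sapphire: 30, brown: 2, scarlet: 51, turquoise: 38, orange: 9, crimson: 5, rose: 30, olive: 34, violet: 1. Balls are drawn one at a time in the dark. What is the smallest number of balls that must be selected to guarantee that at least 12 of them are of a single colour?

The 12 colours are the holes; the balls drawn are the pigeons.
To avoid 12 of any one colour, the worst case takes at most 11 of each colour, or every ball of a colour that has fewer than 11.
That gives 11 + 9 + 11 + 11 + 2 + 11 + 11 + 9 + 5 + 11 + 11 + 1 = 103 balls with no colour reaching 12.
The next ball forces some colour to 12, so 103 + 1 = 104.

104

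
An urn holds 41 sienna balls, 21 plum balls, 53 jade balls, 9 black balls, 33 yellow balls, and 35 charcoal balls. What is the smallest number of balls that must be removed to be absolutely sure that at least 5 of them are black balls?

In the worst case for collecting black balls, every non-black ball comes out first.
There are 41 + 21 + 53 + 33 + 35 = 183 non-black balls altogether.
After those, each further ball must be black, so 183 + 5 = 188 draws guarantee 5 black balls.

188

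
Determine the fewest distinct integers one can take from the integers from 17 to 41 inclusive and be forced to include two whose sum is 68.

19

Group the elements by complementary pair {x, 68−x}: {27,41}, {28,40}, {29,39}, …, giving 7 two-element pairs, the single value 34 (it cannot pair with itself since the integers are distinct), and 10 integers whose partner 68−x falls outside [17,41].
Treating each of those 18 groups as a pigeonhole, one can pick one integer per group — 18 integers — with no two summing to 68.
The 19th integer lands in an occupied pair, forcing a sum of 68.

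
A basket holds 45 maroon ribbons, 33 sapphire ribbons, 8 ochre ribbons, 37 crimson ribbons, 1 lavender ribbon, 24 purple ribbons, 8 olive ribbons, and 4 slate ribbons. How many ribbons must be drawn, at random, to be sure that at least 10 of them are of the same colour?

An adversary could hand out at most 9 ribbons per colour (4 colours run out sooner): 9 + 9 + 8 + 9 + 1 + 9 + 8 + 4 = 57 ribbons and still no colour has 10.
One more ribbon lands in a colour already at 9, so 58 draws are enough and 57 are not.

58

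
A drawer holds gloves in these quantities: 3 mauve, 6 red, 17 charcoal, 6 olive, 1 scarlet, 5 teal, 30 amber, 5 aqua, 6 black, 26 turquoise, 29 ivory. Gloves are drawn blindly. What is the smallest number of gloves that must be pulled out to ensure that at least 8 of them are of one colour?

An adversary could hand out at most 7 gloves per colour (7 colours run out sooner): 3 + 6 + 7 + 6 + 1 + 5 + 7 + 5 + 6 + 7 + 7 = 60 gloves and still no colour has 8.
By pigeonhole, one more glove lands in a colour already at 7, so 61 draws are enough and 60 are not.

61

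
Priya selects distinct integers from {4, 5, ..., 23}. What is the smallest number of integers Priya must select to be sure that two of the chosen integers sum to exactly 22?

14

Two chosen integers sum to 22 exactly when both halves of some pair {x, 22−x} with 4 ≤ x ≤ 22−x ≤ 18 are chosen — 7 such pairs.
The remaining 6 elements (those with no distinct partner in range) can never complete a 22-sum, so the worst case takes all of them and one from each pair: 6 + 7 = 13.
By the pigeonhole principle, the 14th integer has to be the second member of some pair, so 13 + 1 = 14.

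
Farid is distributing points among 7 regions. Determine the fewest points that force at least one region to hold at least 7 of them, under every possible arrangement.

With 42 points one could put exactly 6 in each of the 7 regions, and no region would reach 7.
One more point must land in a region that already has 6, giving it 7.
So 7 × 6 + 1 = 43 points are required.

43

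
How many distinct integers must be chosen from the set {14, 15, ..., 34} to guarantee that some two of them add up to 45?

13

A set avoiding the sum 45 can contain at most one of each pair {x, 45−x}, plus the 3 elements whose complement lies outside the range.
The integers 23, …, 34 (12 of them) are such a set: any two sum to at least 23+24 = 47 > 45.
Pigeonhole: any 13th integer completes one of the 9 pairs, so 13 choices force a sum of 45.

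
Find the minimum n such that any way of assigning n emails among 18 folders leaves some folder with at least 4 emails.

With 54 emails one could put exactly 3 in each of the 18 folders, and no folder would reach 4.
By the pigeonhole principle, one more email must land in a folder that already has 3, giving it 4.
So 18 × 3 + 1 = 55 emails are required.

55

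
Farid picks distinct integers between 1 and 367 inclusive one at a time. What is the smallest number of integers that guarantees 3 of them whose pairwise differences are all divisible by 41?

83

Integers whose pairwise differences are multiples of 41 are exactly those sharing a remainder mod 41. By the pigeonhole principle, the 41 residue classes mod 41 are the pigeonholes.
With 82 integers one could put 2 in each residue class and have no class reach 3.
The 83rd integer pushes some class to 3, so 41·2 + 1 = 83.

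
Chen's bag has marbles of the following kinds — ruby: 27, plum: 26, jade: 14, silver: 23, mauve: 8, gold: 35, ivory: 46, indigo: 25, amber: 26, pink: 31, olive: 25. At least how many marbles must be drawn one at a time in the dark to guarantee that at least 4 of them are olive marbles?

265

In the worst case for collecting olive marbles, every non-olive marble comes out first.
There are 27 + 26 + 14 + 23 + 8 + 35 + 46 + 25 + 26 + 31 = 261 non-olive marbles altogether.
After those, each further marble must be olive, so 261 + 4 = 265 draws guarantee 4 olive marbles.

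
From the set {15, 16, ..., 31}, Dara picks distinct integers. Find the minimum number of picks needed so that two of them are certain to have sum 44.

11

Two chosen integers sum to 44 exactly when both halves of some pair {x, 44−x} with 15 ≤ x ≤ 44−x ≤ 29 are chosen — 7 such pairs.
The remaining 3 elements (those with no distinct partner in range) can never complete a 44-sum, so the worst case takes all of them and one from each pair: 3 + 7 = 10.
The 11th integer has to be the second member of some pair, so 10 + 1 = 11.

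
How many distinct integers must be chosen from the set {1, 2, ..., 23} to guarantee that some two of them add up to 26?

14

Two chosen integers sum to 26 exactly when both halves of some pair {x, 26−x} with 3 ≤ x ≤ 26−x ≤ 23 are chosen — 10 such pairs.
The remaining 3 elements (those with no distinct partner in range) can never complete a 26-sum, so the worst case takes all of them and one from each pair: 3 + 10 = 13.
The 14th integer has to be the second member of some pair, so 13 + 1 = 14.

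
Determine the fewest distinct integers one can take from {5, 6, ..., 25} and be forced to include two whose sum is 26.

14

A set avoiding the sum 26 can contain at most one of each pair {x, 26−x}, plus the 5 elements whose complement lies outside the range or equal to its own complement.
The integers 13, …, 25 (13 of them) are such a set: any two sum to at least 13+14 = 27 > 26.
Any 14th integer completes one of the 8 pairs, so 14 choices force a sum of 26.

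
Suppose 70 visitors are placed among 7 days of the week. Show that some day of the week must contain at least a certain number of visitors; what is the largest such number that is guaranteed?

By pigeonhole, the 7 days of the week are the holes and the 70 visitors are the pigeons.
If every day of the week held at most 9 visitors, the total would be at most 7 × 9 = 63, which is less than 70.
So some day of the week holds at least ⌈70/7⌉ = 10 visitors.

10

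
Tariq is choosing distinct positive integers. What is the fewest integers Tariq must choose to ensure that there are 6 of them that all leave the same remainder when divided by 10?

The 10 residue classes mod 10 are the pigeonholes.
With 50 integers one could put 5 in each residue class and have no class reach 6.
The 51st integer pushes some class to 6, so 10·5 + 1 = 51.

51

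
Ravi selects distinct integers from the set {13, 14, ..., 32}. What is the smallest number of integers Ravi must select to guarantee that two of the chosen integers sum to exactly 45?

11

Group the elements by complementary pair {x, 45−x}: {13,32}, {14,31}, {15,30}, …, giving 10 two-element pairs.
By pigeonhole, treating each of those 10 groups as a pigeonhole, one can pick one integer per group — 10 integers — with no two summing to 45.
The 11th integer lands in an occupied pair, forcing a sum of 45.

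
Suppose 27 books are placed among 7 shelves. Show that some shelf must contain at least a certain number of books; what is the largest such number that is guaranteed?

The 7 shelves are the holes and the 27 books are the pigeons.
If every shelf held at most 3 books, the total would be at most 7 × 3 = 21, which is less than 27.
So some shelf holds at least ⌈27/7⌉ = 4 books.

4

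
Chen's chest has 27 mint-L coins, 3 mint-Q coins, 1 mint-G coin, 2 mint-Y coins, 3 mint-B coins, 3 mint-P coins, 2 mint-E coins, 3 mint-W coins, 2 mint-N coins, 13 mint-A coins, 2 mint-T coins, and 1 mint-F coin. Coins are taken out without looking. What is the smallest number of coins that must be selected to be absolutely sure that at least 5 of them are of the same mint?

31

The 12 mints are the holes; the coins drawn are the pigeons.
To avoid 5 of any one mint, the worst case takes at most 4 of each mint, or every coin of a mint that has fewer than 4.
That gives 4 + 3 + 1 + 2 + 3 + 3 + 2 + 3 + 2 + 4 + 2 + 1 = 30 coins with no mint reaching 5.
The next coin forces some mint to 5, so 30 + 1 = 31.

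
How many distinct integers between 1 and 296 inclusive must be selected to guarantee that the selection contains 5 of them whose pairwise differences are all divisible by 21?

85

Integers whose pairwise differences are multiples of 21 are exactly those sharing a remainder mod 21. Pigeonhole: the 21 residue classes mod 21 are the pigeonholes.
With 84 integers one could put 4 in each residue class and have no class reach 5.
The 85th integer pushes some class to 5, so 21·4 + 1 = 85.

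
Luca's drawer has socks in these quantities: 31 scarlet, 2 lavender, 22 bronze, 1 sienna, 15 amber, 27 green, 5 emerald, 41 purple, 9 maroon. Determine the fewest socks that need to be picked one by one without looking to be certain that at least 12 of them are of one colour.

The 9 colours are the holes; the socks drawn are the pigeons.
To avoid 12 of any one colour, the worst case takes at most 11 of each colour, or every sock of a colour that has fewer than 11.
That gives 11 + 2 + 11 + 1 + 11 + 11 + 5 + 11 + 9 = 72 socks with no colour reaching 12.
The next sock forces some colour to 12, so 72 + 1 = 73.

73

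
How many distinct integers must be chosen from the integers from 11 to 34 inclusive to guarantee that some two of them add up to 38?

17

Two chosen integers sum to 38 exactly when both halves of some pair {x, 38−x} with 11 ≤ x ≤ 38−x ≤ 27 are chosen — 8 such pairs.
The remaining 8 elements (those with no distinct partner in range) can never complete a 38-sum, so the worst case takes all of them and one from each pair: 8 + 8 = 16.
By the pigeonhole principle, the 17th integer has to be the second member of some pair, so 16 + 1 = 17.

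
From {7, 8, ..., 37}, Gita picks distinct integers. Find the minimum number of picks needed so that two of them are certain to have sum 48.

Two chosen integers sum to 48 exactly when both halves of some pair {x, 48−x} with 11 ≤ x ≤ 48−x ≤ 37 are chosen — 13 such pairs.
The remaining 5 elements (those with no distinct partner in range) can never complete a 48-sum, so the worst case takes all of them and one from each pair: 5 + 13 = 18.
The 19th integer has to be the second member of some pair, so 18 + 1 = 19.

19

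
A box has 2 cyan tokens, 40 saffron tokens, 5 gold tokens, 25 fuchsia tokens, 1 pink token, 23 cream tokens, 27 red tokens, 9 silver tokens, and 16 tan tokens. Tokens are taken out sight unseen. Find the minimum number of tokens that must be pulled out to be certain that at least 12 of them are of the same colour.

Put each drawn token into a box by colour. The largest draw with every box below 12 takes min(count, 11) from each colour; colours with fewer than 11 contribute all they have.
Σ min(cᵢ, 11) = 2 + 11 + 5 + 11 + 1 + 11 + 11 + 9 + 11 = 72.
Draw number 72 + 1 = 73 must push one box to 12.

73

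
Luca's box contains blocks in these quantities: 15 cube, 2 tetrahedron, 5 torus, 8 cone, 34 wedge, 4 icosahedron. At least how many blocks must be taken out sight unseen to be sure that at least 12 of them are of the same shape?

By pigeonhole, put each drawn block into a box by shape. The largest draw with every box below 12 takes min(count, 11) from each shape; shapes with fewer than 11 contribute all they have.
Σ min(cᵢ, 11) = 11 + 2 + 5 + 8 + 11 + 4 = 41.
Draw number 41 + 1 = 42 must push one box to 12.

42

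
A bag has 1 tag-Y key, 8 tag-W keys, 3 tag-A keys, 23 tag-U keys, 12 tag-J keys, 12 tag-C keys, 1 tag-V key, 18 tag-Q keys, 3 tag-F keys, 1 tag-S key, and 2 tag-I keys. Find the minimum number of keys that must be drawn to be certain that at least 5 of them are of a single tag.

32

Put each drawn key into a box by tag. The largest draw with every box below 5 takes min(count, 4) from each tag; tags with fewer than 4 contribute all they have.
Σ min(cᵢ, 4) = 1 + 4 + 3 + 4 + 4 + 4 + 1 + 4 + 3 + 1 + 2 = 31.
Draw number 31 + 1 = 32 must push one box to 5.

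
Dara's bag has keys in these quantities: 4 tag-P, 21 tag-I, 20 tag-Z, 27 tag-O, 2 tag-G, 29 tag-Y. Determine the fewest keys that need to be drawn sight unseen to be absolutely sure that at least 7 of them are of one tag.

31

Pigeonhole: put each drawn key into a box by tag. The largest draw with every box below 7 takes min(count, 6) from each tag; tags with fewer than 6 contribute all they have.
Σ min(cᵢ, 6) = 4 + 6 + 6 + 6 + 2 + 6 = 30.
Draw number 30 + 1 = 31 must push one box to 7.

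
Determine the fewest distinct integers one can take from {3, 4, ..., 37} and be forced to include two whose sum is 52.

Group the elements by complementary pair {x, 52−x}: {15,37}, {16,36}, {17,35}, …, giving 11 two-element pairs, the single value 26 (it cannot pair with itself since the integers are distinct), and 12 integers whose partner 52−x falls outside [3,37].
Pigeonhole: treating each of those 24 groups as a pigeonhole, one can pick one integer per group — 24 integers — with no two summing to 52.
The 25th integer lands in an occupied pair, forcing a sum of 52.

25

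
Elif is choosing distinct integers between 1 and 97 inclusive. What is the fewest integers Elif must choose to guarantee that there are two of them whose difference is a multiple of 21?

22

Integers whose pairwise differences are multiples of 21 are exactly those sharing a remainder mod 21. Pigeonhole: the 21 residue classes mod 21 are the pigeonholes.
With 21 integers one could put 1 in each residue class and have no class reach 2.
The 22nd integer pushes some class to 2, so 21·1 + 1 = 22.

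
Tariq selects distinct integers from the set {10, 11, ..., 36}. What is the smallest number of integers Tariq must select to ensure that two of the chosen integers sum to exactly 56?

A set avoiding the sum 56 can contain at most one of each pair {x, 56−x}, plus the 11 elements whose complement lies outside the range or equal to its own complement.
The integers 10, …, 28 (19 of them) are such a set: any two sum to at least 10+11 = 21 and at most 27+28 = 55 < 56.
Any 20th integer completes one of the 8 pairs, so 20 choices force a sum of 56.

20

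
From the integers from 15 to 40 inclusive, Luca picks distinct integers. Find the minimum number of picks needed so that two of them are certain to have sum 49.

A set avoiding the sum 49 can contain at most one of each pair {x, 49−x}, plus the 6 elements whose complement lies outside the range.
The integers 25, …, 40 (16 of them) are such a set: any two sum to at least 25+26 = 51 > 49.
By the pigeonhole principle, any 17th integer completes one of the 10 pairs, so 17 choices force a sum of 49.

17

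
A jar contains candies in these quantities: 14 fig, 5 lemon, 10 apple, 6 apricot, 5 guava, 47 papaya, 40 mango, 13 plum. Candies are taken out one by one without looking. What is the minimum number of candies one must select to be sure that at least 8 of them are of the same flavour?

52

An adversary could hand out at most 7 candies per flavour (lemon, apricot, guava run out sooner): 7 + 5 + 7 + 6 + 5 + 7 + 7 + 7 = 51 candies and still no flavour has 8.
By the pigeonhole principle, one more candy lands in a flavour already at 7, so 52 draws are enough and 51 are not.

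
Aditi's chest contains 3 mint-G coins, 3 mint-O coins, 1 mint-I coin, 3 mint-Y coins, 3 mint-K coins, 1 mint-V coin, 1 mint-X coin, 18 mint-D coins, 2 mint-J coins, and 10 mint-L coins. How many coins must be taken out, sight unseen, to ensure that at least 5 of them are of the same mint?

26

The 10 mints are the holes; the coins drawn are the pigeons.
To avoid 5 of any one mint, the worst case takes at most 4 of each mint, or every coin of a mint that has fewer than 4.
That gives 3 + 3 + 1 + 3 + 3 + 1 + 1 + 4 + 2 + 4 = 25 coins with no mint reaching 5.
The next coin forces some mint to 5, so 25 + 1 = 26.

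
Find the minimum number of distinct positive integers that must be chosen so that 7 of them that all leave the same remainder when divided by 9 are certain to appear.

55

By pigeonhole, the 9 residue classes mod 9 are the pigeonholes.
With 54 integers one could put 6 in each residue class and have no class reach 7.
The 55th integer pushes some class to 7, so 9·6 + 1 = 55.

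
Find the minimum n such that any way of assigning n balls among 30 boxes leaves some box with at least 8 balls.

211

With 210 balls one could put exactly 7 in each of the 30 boxes, and no box would reach 8.
By pigeonhole, one more ball must land in a box that already has 7, giving it 8.
So 30 × 7 + 1 = 211 balls are required.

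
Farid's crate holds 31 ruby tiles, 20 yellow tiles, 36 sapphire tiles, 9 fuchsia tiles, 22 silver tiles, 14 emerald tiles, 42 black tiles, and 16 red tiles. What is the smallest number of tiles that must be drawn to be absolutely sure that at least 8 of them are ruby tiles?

167

In the worst case for collecting ruby tiles, every non-ruby tile comes out first.
There are 20 + 36 + 9 + 22 + 14 + 42 + 16 = 159 non-ruby tiles altogether.
After those, each further tile must be ruby, so 159 + 8 = 167 draws guarantee 8 ruby tiles.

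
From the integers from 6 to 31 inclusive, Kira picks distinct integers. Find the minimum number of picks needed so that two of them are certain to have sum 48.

20

A set avoiding the sum 48 can contain at most one of each pair {x, 48−x}, plus the 12 elements whose complement lies outside the range or equal to its own complement.
The integers 6, …, 24 (19 of them) are such a set: any two sum to at least 6+7 = 13 and at most 23+24 = 47 < 48.
Any 20th integer completes one of the 7 pairs, so 20 choices force a sum of 48.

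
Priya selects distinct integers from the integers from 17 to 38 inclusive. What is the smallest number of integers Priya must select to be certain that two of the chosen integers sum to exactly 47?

Group the elements by complementary pair {x, 47−x}: {17,30}, {18,29}, {19,28}, …, giving 7 two-element pairs and 8 integers whose partner 47−x falls outside [17,38].
By the pigeonhole principle, treating each of those 15 groups as a pigeonhole, one can pick one integer per group — 15 integers — with no two summing to 47.
The 16th integer lands in an occupied pair, forcing a sum of 47.

16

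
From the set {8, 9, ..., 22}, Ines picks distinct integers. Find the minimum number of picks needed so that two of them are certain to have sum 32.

10

A set avoiding the sum 32 can contain at most one of each pair {x, 32−x}, plus the 3 elements whose complement lies outside the range or equal to its own complement.
The integers 8, …, 16 (9 of them) are such a set: any two sum to at least 8+9 = 17 and at most 15+16 = 31 < 32.
By pigeonhole, any 10th integer completes one of the 6 pairs, so 10 choices force a sum of 32.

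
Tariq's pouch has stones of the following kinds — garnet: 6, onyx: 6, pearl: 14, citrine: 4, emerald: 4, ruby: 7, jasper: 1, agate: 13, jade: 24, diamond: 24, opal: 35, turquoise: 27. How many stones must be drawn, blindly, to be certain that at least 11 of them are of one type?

An adversary could hand out at most 10 stones per type (6 types run out sooner): 6 + 6 + 10 + 4 + 4 + 7 + 1 + 10 + 10 + 10 + 10 + 10 = 88 stones and still no type has 11.
One more stone lands in a type already at 10, so 89 draws are enough and 88 are not.

89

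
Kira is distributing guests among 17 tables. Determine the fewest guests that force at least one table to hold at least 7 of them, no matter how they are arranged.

With 102 guests one could put exactly 6 in each of the 17 tables, and no table would reach 7.
By the pigeonhole principle, one more guest must land in a table that already has 6, giving it 7.
So 17 × 6 + 1 = 103 guests are required.

103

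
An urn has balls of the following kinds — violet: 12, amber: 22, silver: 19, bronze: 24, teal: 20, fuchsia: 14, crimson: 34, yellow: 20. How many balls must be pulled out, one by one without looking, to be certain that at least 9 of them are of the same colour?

The 8 colours are the holes; the balls drawn are the pigeons.
To avoid 9 of any one colour, the worst case takes at most 8 of each colour.
That gives 8 + 8 + 8 + 8 + 8 + 8 + 8 + 8 = 64 balls with no colour reaching 9.
The next ball forces some colour to 9, so 64 + 1 = 65.

65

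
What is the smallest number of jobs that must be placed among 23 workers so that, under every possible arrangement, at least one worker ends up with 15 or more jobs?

323

With 322 jobs one could put exactly 14 in each of the 23 workers, and no worker would reach 15.
By pigeonhole, one more job must land in a worker that already has 14, giving it 15.
So 23 × 14 + 1 = 323 jobs are required.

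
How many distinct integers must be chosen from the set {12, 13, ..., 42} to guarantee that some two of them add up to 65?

22

A set avoiding the sum 65 can contain at most one of each pair {x, 65−x}, plus the 11 elements whose complement lies outside the range.
The integers 12, …, 32 (21 of them) are such a set: any two sum to at least 12+13 = 25 and at most 31+32 = 63 < 65.
By pigeonhole, any 22nd integer completes one of the 10 pairs, so 22 choices force a sum of 65.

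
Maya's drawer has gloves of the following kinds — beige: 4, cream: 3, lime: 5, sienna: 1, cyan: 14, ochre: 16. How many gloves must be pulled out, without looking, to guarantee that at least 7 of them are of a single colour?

26

Put each drawn glove into a box by colour. The largest draw with every box below 7 takes min(count, 6) from each colour; colours with fewer than 6 contribute all they have.
Σ min(cᵢ, 6) = 4 + 3 + 5 + 1 + 6 + 6 = 25.
Draw number 25 + 1 = 26 must push one box to 7.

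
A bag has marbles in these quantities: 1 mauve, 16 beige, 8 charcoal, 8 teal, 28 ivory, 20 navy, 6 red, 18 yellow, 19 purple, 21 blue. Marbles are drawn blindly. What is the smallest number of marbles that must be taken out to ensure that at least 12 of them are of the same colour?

90

Put each drawn marble into a box by colour. The largest draw with every box below 12 takes min(count, 11) from each colour; colours with fewer than 11 contribute all they have.
Σ min(cᵢ, 11) = 1 + 11 + 8 + 8 + 11 + 11 + 6 + 11 + 11 + 11 = 89.
Draw number 89 + 1 = 90 must push one box to 12.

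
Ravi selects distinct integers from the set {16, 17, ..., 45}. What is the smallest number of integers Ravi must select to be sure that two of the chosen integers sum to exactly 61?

16

Two chosen integers sum to 61 exactly when both halves of some pair {x, 61−x} with 16 ≤ x ≤ 61−x ≤ 45 are chosen — 15 such pairs.
Every element belongs to one of those pairs, so the worst case picks one from each: 15 integers.
By the pigeonhole principle, the 16th integer has to be the second member of some pair, so 15 + 1 = 16.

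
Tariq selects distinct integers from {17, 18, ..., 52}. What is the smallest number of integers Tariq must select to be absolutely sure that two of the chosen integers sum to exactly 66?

Group the elements by complementary pair {x, 66−x}: {17,49}, {18,48}, {19,47}, …, giving 16 two-element pairs; the single value 33 (it cannot pair with itself since the integers are distinct); and 3 integers whose partner 66−x falls outside [17,52].
Pigeonhole: treating each of those 20 groups as a pigeonhole, one can pick one integer per group — 20 integers — with no two summing to 66.
The 21st integer lands in an occupied pair, forcing a sum of 66.

21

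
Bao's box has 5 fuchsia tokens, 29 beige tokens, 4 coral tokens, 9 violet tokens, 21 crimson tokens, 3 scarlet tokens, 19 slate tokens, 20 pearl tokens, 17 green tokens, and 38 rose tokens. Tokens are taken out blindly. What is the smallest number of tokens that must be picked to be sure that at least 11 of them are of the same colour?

By pigeonhole, put each drawn token into a box by colour. The largest draw with every box below 11 takes min(count, 10) from each colour; colours with fewer than 10 contribute all they have.
Σ min(cᵢ, 10) = 5 + 10 + 4 + 9 + 10 + 3 + 10 + 10 + 10 + 10 = 81.
Draw number 81 + 1 = 82 must push one box to 11.

82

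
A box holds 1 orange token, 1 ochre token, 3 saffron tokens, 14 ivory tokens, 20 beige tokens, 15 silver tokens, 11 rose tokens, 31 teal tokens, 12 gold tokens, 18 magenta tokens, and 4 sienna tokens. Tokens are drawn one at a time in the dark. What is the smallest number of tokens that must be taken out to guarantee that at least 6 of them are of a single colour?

By pigeonhole, put each drawn token into a box by colour. The largest draw with every box below 6 takes min(count, 5) from each colour; colours with fewer than 5 contribute all they have.
Σ min(cᵢ, 5) = 1 + 1 + 3 + 5 + 5 + 5 + 5 + 5 + 5 + 5 + 4 = 44.
Draw number 44 + 1 = 45 must push one box to 6.

45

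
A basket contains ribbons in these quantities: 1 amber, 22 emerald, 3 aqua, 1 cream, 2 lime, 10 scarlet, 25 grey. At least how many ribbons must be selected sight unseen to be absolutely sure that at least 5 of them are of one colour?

20

Pigeonhole: put each drawn ribbon into a box by colour. The largest draw with every box below 5 takes min(count, 4) from each colour; colours with fewer than 4 contribute all they have.
Σ min(cᵢ, 4) = 1 + 4 + 3 + 1 + 2 + 4 + 4 = 19.
Draw number 19 + 1 = 20 must push one box to 5.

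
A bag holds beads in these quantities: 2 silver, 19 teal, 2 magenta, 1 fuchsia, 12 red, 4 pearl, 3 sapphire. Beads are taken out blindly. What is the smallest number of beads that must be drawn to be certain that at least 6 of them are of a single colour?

By the pigeonhole principle, put each drawn bead into a box by colour. The largest draw with every box below 6 takes min(count, 5) from each colour; colours with fewer than 5 contribute all they have.
Σ min(cᵢ, 5) = 2 + 5 + 2 + 1 + 5 + 4 + 3 = 22.
Draw number 22 + 1 = 23 must push one box to 6.

23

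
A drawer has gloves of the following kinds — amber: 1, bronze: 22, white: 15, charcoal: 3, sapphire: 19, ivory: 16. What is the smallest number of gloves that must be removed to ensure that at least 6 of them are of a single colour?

Pigeonhole: put each drawn glove into a box by colour. The largest draw with every box below 6 takes min(count, 5) from each colour; colours with fewer than 5 contribute all they have.
Σ min(cᵢ, 5) = 1 + 5 + 5 + 3 + 5 + 5 = 24.
Draw number 24 + 1 = 25 must push one box to 6.

25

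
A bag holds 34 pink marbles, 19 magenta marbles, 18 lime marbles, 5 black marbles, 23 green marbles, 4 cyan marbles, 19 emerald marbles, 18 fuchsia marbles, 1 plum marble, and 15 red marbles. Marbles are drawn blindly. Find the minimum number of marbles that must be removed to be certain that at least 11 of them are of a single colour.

81

Pigeonhole: put each drawn marble into a box by colour. The largest draw with every box below 11 takes min(count, 10) from each colour; colours with fewer than 10 contribute all they have.
Σ min(cᵢ, 10) = 10 + 10 + 10 + 5 + 10 + 4 + 10 + 10 + 1 + 10 = 80.
Draw number 80 + 1 = 81 must push one box to 11.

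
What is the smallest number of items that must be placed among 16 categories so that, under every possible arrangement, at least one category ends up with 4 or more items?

49

With 48 items one could put exactly 3 in each of the 16 categories, and no category would reach 4.
One more item must land in a category that already has 3, giving it 4.
So 16 × 3 + 1 = 49 items are required.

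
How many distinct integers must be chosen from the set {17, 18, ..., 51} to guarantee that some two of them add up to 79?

24

Group the elements by complementary pair {x, 79−x}: {28,51}, {29,50}, {30,49}, …, giving 12 two-element pairs and 11 integers whose partner 79−x falls outside [17,51].
Treating each of those 23 groups as a pigeonhole, one can pick one integer per group — 23 integers — with no two summing to 79.
The 24th integer lands in an occupied pair, forcing a sum of 79.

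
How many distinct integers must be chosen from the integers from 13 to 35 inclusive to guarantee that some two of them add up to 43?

A set avoiding the sum 43 can contain at most one of each pair {x, 43−x}, plus the 5 elements whose complement lies outside the range.
The integers 22, …, 35 (14 of them) are such a set: any two sum to at least 22+23 = 45 > 43.
Pigeonhole: any 15th integer completes one of the 9 pairs, so 15 choices force a sum of 43.

15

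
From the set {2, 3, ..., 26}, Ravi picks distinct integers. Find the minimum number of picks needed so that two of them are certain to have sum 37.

18

Two chosen integers sum to 37 exactly when both halves of some pair {x, 37−x} with 11 ≤ x ≤ 37−x ≤ 26 are chosen — 8 such pairs.
The remaining 9 elements (those with no distinct partner in range) can never complete a 37-sum, so the worst case takes all of them and one from each pair: 9 + 8 = 17.
The 18th integer has to be the second member of some pair, so 17 + 1 = 18.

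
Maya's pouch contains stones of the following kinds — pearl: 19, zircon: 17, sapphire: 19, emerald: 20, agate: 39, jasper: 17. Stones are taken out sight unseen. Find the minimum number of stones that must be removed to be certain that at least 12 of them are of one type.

An adversary could hand out at most 11 stones per type: 11 + 11 + 11 + 11 + 11 + 11 = 66 stones and still no type has 12.
Pigeonhole: one more stone lands in a type already at 11, so 67 draws are enough and 66 are not.

67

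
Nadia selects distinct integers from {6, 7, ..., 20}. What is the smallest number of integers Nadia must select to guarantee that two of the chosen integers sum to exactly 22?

11

A set avoiding the sum 22 can contain at most one of each pair {x, 22−x}, plus the 5 elements whose complement lies outside the range or equal to its own complement.
The integers 11, …, 20 (10 of them) are such a set: any two sum to at least 11+12 = 23 > 22.
Pigeonhole: any 11th integer completes one of the 5 pairs, so 11 choices force a sum of 22.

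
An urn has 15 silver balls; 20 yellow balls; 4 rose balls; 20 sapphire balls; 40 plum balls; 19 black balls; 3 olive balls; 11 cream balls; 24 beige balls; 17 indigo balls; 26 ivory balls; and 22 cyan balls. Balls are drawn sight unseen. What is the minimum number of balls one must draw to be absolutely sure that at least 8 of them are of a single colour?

By the pigeonhole principle, the 12 colours are the holes; the balls drawn are the pigeons.
To avoid 8 of any one colour, the worst case takes at most 7 of each colour, or every ball of a colour that has fewer than 7.
That gives 7 + 7 + 4 + 7 + 7 + 7 + 3 + 7 + 7 + 7 + 7 + 7 = 77 balls with no colour reaching 8.
The next ball forces some colour to 8, so 77 + 1 = 78.

78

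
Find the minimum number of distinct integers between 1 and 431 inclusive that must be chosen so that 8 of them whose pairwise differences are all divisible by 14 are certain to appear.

Integers whose pairwise differences are multiples of 14 are exactly those sharing a remainder mod 14. The 14 residue classes mod 14 are the pigeonholes.
With 98 integers one could put 7 in each residue class and have no class reach 8.
The 99th integer pushes some class to 8, so 14·7 + 1 = 99.

99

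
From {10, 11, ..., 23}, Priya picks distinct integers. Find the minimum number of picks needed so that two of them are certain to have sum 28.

11

Group the elements by complementary pair {x, 28−x}: {10,18}, {11,17}, {12,16}, …, giving 4 two-element pairs, the single value 14 (it cannot pair with itself since the integers are distinct), and 5 integers whose partner 28−x falls outside [10,23].
Treating each of those 10 groups as a pigeonhole, one can pick one integer per group — 10 integers — with no two summing to 28.
The 11th integer lands in an occupied pair, forcing a sum of 28.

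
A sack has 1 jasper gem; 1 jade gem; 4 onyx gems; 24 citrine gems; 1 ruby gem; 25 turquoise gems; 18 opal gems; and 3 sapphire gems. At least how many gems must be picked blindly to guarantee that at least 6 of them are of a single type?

26

Put each drawn gem into a box by type. The largest draw with every box below 6 takes min(count, 5) from each type; types with fewer than 5 contribute all they have.
Σ min(cᵢ, 5) = 1 + 1 + 4 + 5 + 1 + 5 + 5 + 3 = 25.
Draw number 25 + 1 = 26 must push one box to 6.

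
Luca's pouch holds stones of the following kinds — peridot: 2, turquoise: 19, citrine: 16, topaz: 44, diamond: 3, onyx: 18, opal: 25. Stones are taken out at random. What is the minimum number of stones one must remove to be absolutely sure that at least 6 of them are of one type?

31

Put each drawn stone into a box by type. The largest draw with every box below 6 takes min(count, 5) from each type; types with fewer than 5 contribute all they have.
Σ min(cᵢ, 5) = 2 + 5 + 5 + 5 + 3 + 5 + 5 = 30.
Draw number 30 + 1 = 31 must push one box to 6.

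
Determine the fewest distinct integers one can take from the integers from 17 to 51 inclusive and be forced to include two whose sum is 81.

25

A set avoiding the sum 81 can contain at most one of each pair {x, 81−x}, plus the 13 elements whose complement lies outside the range.
The integers 17, …, 40 (24 of them) are such a set: any two sum to at least 17+18 = 35 and at most 39+40 = 79 < 81.
Any 25th integer completes one of the 11 pairs, so 25 choices force a sum of 81.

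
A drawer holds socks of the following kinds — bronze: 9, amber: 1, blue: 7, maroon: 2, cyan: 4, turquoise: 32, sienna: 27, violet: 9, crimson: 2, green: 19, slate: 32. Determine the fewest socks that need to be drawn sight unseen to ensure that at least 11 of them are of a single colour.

75

The 11 colours are the holes; the socks drawn are the pigeons.
To avoid 11 of any one colour, the worst case takes at most 10 of each colour, or every sock of a colour that has fewer than 10.
That gives 9 + 1 + 7 + 2 + 4 + 10 + 10 + 9 + 2 + 10 + 10 = 74 socks with no colour reaching 11.
The next sock forces some colour to 11, so 74 + 1 = 75.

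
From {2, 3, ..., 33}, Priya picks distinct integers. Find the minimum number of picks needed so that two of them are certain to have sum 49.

Group the elements by complementary pair {x, 49−x}: {16,33}, {17,32}, {18,31}, …, giving 9 two-element pairs and 14 integers whose partner 49−x falls outside [2,33].
Treating each of those 23 groups as a pigeonhole, one can pick one integer per group — 23 integers — with no two summing to 49.
The 24th integer lands in an occupied pair, forcing a sum of 49.

24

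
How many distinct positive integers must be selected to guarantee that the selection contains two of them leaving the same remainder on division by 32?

33

The 32 residue classes mod 32 are the pigeonholes.
With 32 integers one could put 1 in each residue class and have no class reach 2.
The 33rd integer pushes some class to 2, so 32·1 + 1 = 33.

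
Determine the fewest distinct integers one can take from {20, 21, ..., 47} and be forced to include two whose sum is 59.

19

Group the elements by complementary pair {x, 59−x}: {20,39}, {21,38}, {22,37}, …, giving 10 two-element pairs and 8 integers whose partner 59−x falls outside [20,47].
By pigeonhole, treating each of those 18 groups as a pigeonhole, one can pick one integer per group — 18 integers — with no two summing to 59.
The 19th integer lands in an occupied pair, forcing a sum of 59.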